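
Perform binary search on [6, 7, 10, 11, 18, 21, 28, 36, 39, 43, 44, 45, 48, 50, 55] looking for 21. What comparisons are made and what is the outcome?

Binary search for 21 in [6, 7, 10, 11, 18, 21, 28, 36, 39, 43, 44, 45, 48, 50, 55]:

lo=0, hi=14, mid=7, arr[mid]=36 -> 36 > 21, search left half
lo=0, hi=6, mid=3, arr[mid]=11 -> 11 < 21, search right half
lo=4, hi=6, mid=5, arr[mid]=21 -> Found target at index 5!

Binary search finds 21 at index 5 after 3 comparisons. The search repeatedly halves the search space by comparing with the middle element.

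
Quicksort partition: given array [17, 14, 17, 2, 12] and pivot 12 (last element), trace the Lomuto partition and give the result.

Lomuto partition with pivot = 12:

Initial array: [17, 14, 17, 2, 12]

arr[0]=17 > 12: no swap
arr[1]=14 > 12: no swap
arr[2]=17 > 12: no swap
arr[3]=2 <= 12: swap with position 0, array becomes [2, 14, 17, 17, 12]

Place pivot at position 1: [2, 12, 17, 17, 14]
Pivot position: 1

After partitioning with pivot 12, the array becomes [2, 12, 17, 17, 14]. The pivot is placed at index 1. All elements to the left of the pivot are <= 12, and all elements to the right are > 12.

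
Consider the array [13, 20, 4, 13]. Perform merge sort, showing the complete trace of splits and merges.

Merge sort trace:

Split: [13, 20, 4, 13] -> [13, 20] and [4, 13]
  Split: [13, 20] -> [13] and [20]
  Merge: [13] + [20] -> [13, 20]
  Split: [4, 13] -> [4] and [13]
  Merge: [4] + [13] -> [4, 13]
Merge: [13, 20] + [4, 13] -> [4, 13, 13, 20]

Final sorted array: [4, 13, 13, 20]

The merge sort proceeds by recursively splitting the array and merging sorted halves.
After all merges, the sorted array is [4, 13, 13, 20].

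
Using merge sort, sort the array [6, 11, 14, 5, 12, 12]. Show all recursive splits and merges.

Merge sort trace:

Split: [6, 11, 14, 5, 12, 12] -> [6, 11, 14] and [5, 12, 12]
  Split: [6, 11, 14] -> [6] and [11, 14]
    Split: [11, 14] -> [11] and [14]
    Merge: [11] + [14] -> [11, 14]
  Merge: [6] + [11, 14] -> [6, 11, 14]
  Split: [5, 12, 12] -> [5] and [12, 12]
    Split: [12, 12] -> [12] and [12]
    Merge: [12] + [12] -> [12, 12]
  Merge: [5] + [12, 12] -> [5, 12, 12]
Merge: [6, 11, 14] + [5, 12, 12] -> [5, 6, 11, 12, 12, 14]

Final sorted array: [5, 6, 11, 12, 12, 14]

The merge sort proceeds by recursively splitting the array and merging sorted halves.
After all merges, the sorted array is [5, 6, 11, 12, 12, 14].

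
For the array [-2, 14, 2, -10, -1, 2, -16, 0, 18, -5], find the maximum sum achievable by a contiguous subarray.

Using Kadane's algorithm on [-2, 14, 2, -10, -1, 2, -16, 0, 18, -5]:

Scanning through the array:
Position 1 (value 14): max_ending_here = 14, max_so_far = 14
Position 2 (value 2): max_ending_here = 16, max_so_far = 16
Position 3 (value -10): max_ending_here = 6, max_so_far = 16
Position 4 (value -1): max_ending_here = 5, max_so_far = 16
Position 5 (value 2): max_ending_here = 7, max_so_far = 16
Position 6 (value -16): max_ending_here = -9, max_so_far = 16
Position 7 (value 0): max_ending_here = 0, max_so_far = 16
Position 8 (value 18): max_ending_here = 18, max_so_far = 18
Position 9 (value -5): max_ending_here = 13, max_so_far = 18

Maximum subarray: [0, 18]
Maximum sum: 18

The maximum subarray is [0, 18] with sum 18. This subarray runs from index 7 to index 8.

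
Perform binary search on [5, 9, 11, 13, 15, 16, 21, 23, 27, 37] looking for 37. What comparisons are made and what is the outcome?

Binary search for 37 in [5, 9, 11, 13, 15, 16, 21, 23, 27, 37]:

lo=0, hi=9, mid=4, arr[mid]=15 -> 15 < 37, search right half
lo=5, hi=9, mid=7, arr[mid]=23 -> 23 < 37, search right half
lo=8, hi=9, mid=8, arr[mid]=27 -> 27 < 37, search right half
lo=9, hi=9, mid=9, arr[mid]=37 -> Found target at index 9!

Binary search finds 37 at index 9 after 4 comparisons. The search repeatedly halves the search space by comparing with the middle element.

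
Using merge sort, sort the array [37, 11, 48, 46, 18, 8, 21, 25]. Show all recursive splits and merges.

Merge sort trace:

Split: [37, 11, 48, 46, 18, 8, 21, 25] -> [37, 11, 48, 46] and [18, 8, 21, 25]
  Split: [37, 11, 48, 46] -> [37, 11] and [48, 46]
    Split: [37, 11] -> [37] and [11]
    Merge: [37] + [11] -> [11, 37]
    Split: [48, 46] -> [48] and [46]
    Merge: [48] + [46] -> [46, 48]
  Merge: [11, 37] + [46, 48] -> [11, 37, 46, 48]
  Split: [18, 8, 21, 25] -> [18, 8] and [21, 25]
    Split: [18, 8] -> [18] and [8]
    Merge: [18] + [8] -> [8, 18]
    Split: [21, 25] -> [21] and [25]
    Merge: [21] + [25] -> [21, 25]
  Merge: [8, 18] + [21, 25] -> [8, 18, 21, 25]
Merge: [11, 37, 46, 48] + [8, 18, 21, 25] -> [8, 11, 18, 21, 25, 37, 46, 48]

Final sorted array: [8, 11, 18, 21, 25, 37, 46, 48]

The merge sort proceeds by recursively splitting the array and merging sorted halves.
After all merges, the sorted array is [8, 11, 18, 21, 25, 37, 46, 48].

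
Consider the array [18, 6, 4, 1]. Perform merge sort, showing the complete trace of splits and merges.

Merge sort trace:

Split: [18, 6, 4, 1] -> [18, 6] and [4, 1]
  Split: [18, 6] -> [18] and [6]
  Merge: [18] + [6] -> [6, 18]
  Split: [4, 1] -> [4] and [1]
  Merge: [4] + [1] -> [1, 4]
Merge: [6, 18] + [1, 4] -> [1, 4, 6, 18]

Final sorted array: [1, 4, 6, 18]

The merge sort proceeds by recursively splitting the array and merging sorted halves.
After all merges, the sorted array is [1, 4, 6, 18].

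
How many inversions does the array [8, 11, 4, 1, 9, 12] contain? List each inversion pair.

Finding inversions in [8, 11, 4, 1, 9, 12]:

(0, 2): arr[0]=8 > arr[2]=4
(0, 3): arr[0]=8 > arr[3]=1
(1, 2): arr[1]=11 > arr[2]=4
(1, 3): arr[1]=11 > arr[3]=1
(1, 4): arr[1]=11 > arr[4]=9
(2, 3): arr[2]=4 > arr[3]=1

Total inversions: 6

The array has 6 inversion(s): (0,2), (0,3), (1,2), (1,3), (1,4), (2,3). Each pair (i,j) satisfies i < j and arr[i] > arr[j].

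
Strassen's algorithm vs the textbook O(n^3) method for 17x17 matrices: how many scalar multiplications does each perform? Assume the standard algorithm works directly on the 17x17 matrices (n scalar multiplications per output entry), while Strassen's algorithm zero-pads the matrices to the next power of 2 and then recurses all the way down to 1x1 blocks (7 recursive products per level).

Matrix multiplication for 17x17 matrices:

Strassen's algorithm requires power-of-2 dimensions. Pad 17x17 to 32x32 (next power of 2).

Standard algorithm: 17^3 = 4913 multiplications
Strassen's algorithm: 7^(log2(32)) = 7^5 = 16807 multiplications
Difference: 4913 - 16807 = -11894 (Strassen uses MORE here due to padding overhead — for small or just-over-power-of-2 n, padding can outweigh the per-level savings)

Standard: 4913 multiplications (17^3). Strassen: 16807 multiplications (7^5, after padding to 32x32). Strassen reduces 8 recursive multiplications to 7 at each level.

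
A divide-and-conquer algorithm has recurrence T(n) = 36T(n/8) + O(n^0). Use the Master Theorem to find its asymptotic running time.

Master Theorem for T(n) = 36T(n/8) + O(n^0):

a = 36, b = 8, c = 0
log_b(a) = log_8(36) = 1.7233

Case 1: c = 0 < log_8(36) = 1.7233
T(n) = O(n^(log_8 36))

For T(n) = 36T(n/8) + O(n^0): log_8(36) = 1.7233. This is Case 1 of the Master Theorem (c < log_b(a), work dominated by leaves), giving O(n^(log_8 36)).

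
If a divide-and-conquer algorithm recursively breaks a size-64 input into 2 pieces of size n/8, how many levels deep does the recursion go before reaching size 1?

For divide and conquer with division factor 8:

Problem sizes at each level:
Level 0: 64
Level 1: 8
Level 2: 1

The root is level 0 and the size-1 base case is level 2 (the tree spans levels 0 through 2, i.e. 3 levels counting the root), so the depth is the number of divisions: log_8(64) = 2

The recursion tree depth is log_8(64) = 2. At each level, the problem size is divided by 8, so it takes 2 divisions to reduce to a base case of size 1. The algorithm makes 2 recursive calls at each level.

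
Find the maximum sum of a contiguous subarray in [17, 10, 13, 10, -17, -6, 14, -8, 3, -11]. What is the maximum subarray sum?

Using Kadane's algorithm on [17, 10, 13, 10, -17, -6, 14, -8, 3, -11]:

Scanning through the array:
Position 1 (value 10): max_ending_here = 27, max_so_far = 27
Position 2 (value 13): max_ending_here = 40, max_so_far = 40
Position 3 (value 10): max_ending_here = 50, max_so_far = 50
Position 4 (value -17): max_ending_here = 33, max_so_far = 50
Position 5 (value -6): max_ending_here = 27, max_so_far = 50
Position 6 (value 14): max_ending_here = 41, max_so_far = 50
Position 7 (value -8): max_ending_here = 33, max_so_far = 50
Position 8 (value 3): max_ending_here = 36, max_so_far = 50
Position 9 (value -11): max_ending_here = 25, max_so_far = 50

Maximum subarray: [17, 10, 13, 10]
Maximum sum: 50

The maximum subarray is [17, 10, 13, 10] with sum 50. This subarray runs from index 0 to index 3.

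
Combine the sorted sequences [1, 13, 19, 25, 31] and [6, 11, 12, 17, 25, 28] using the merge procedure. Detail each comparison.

Merging process:

Compare 1 vs 6: take 1 from left. Merged: [1]
Compare 13 vs 6: take 6 from right. Merged: [1, 6]
Compare 13 vs 11: take 11 from right. Merged: [1, 6, 11]
Compare 13 vs 12: take 12 from right. Merged: [1, 6, 11, 12]
Compare 13 vs 17: take 13 from left. Merged: [1, 6, 11, 12, 13]
Compare 19 vs 17: take 17 from right. Merged: [1, 6, 11, 12, 13, 17]
Compare 19 vs 25: take 19 from left. Merged: [1, 6, 11, 12, 13, 17, 19]
Compare 25 vs 25: take 25 from left. Merged: [1, 6, 11, 12, 13, 17, 19, 25]
Compare 31 vs 25: take 25 from right. Merged: [1, 6, 11, 12, 13, 17, 19, 25, 25]
Compare 31 vs 28: take 28 from right. Merged: [1, 6, 11, 12, 13, 17, 19, 25, 25, 28]
Append remaining from left: [31]. Merged: [1, 6, 11, 12, 13, 17, 19, 25, 25, 28, 31]

Final merged array: [1, 6, 11, 12, 13, 17, 19, 25, 25, 28, 31]
Total comparisons: 10

The merged array is [1, 6, 11, 12, 13, 17, 19, 25, 25, 28, 31], requiring 10 comparisons. The merge step runs in O(n) time where n is the total number of elements.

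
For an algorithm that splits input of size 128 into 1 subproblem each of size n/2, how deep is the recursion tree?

For divide and conquer with division factor 2:

Problem sizes at each level:
Level 0: 128
Level 1: 64
Level 2: 32
Level 3: 16
Level 4: 8
Level 5: 4
Level 6: 2
Level 7: 1

The root is level 0 and the size-1 base case is level 7 (the tree spans levels 0 through 7, i.e. 8 levels counting the root), so the depth is the number of divisions: log_2(128) = 7

The recursion tree depth is log_2(128) = 7. At each level, the problem size is divided by 2, so it takes 7 divisions to reduce to a base case of size 1. The algorithm makes 1 recursive call at each level.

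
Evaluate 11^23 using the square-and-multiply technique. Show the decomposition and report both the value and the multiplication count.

Computing 11^23 by squaring (build up from 11^1; each line after the first costs one multiplication):

11^1 = 11
11^2 = (11^1)^2 = 11^2 = 121
11^4 = (11^2)^2 = 121^2 = 14641
11^5 = 11 * 11^4 = 11 * 14641 = 161051
11^10 = (11^5)^2 = 161051^2 = 25937424601
11^11 = 11 * 11^10 = 11 * 25937424601 = 285311670611
11^22 = (11^11)^2 = 285311670611^2 = 81402749386839761113321
11^23 = 11 * 11^22 = 11 * 81402749386839761113321 = 895430243255237372246531

Result: 895430243255237372246531
Multiplications needed: 7 (7 lines after 11^1)

11^23 = 895430243255237372246531. Using exponentiation by squaring, this requires 7 multiplications. The key idea: if the exponent is even, square the half-power; if odd, multiply by the base once.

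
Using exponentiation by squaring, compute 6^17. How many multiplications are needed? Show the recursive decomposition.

Computing 6^17 by squaring (build up from 6^1; each line after the first costs one multiplication):

6^1 = 6
6^2 = (6^1)^2 = 6^2 = 36
6^4 = (6^2)^2 = 36^2 = 1296
6^8 = (6^4)^2 = 1296^2 = 1679616
6^16 = (6^8)^2 = 1679616^2 = 2821109907456
6^17 = 6 * 6^16 = 6 * 2821109907456 = 16926659444736

Result: 16926659444736
Multiplications needed: 5 (5 lines after 6^1)

6^17 = 16926659444736. Using exponentiation by squaring, this requires 5 multiplications. The key idea: if the exponent is even, square the half-power; if odd, multiply by the base once.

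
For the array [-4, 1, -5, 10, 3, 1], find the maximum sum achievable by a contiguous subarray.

Using Kadane's algorithm on [-4, 1, -5, 10, 3, 1]:

Scanning through the array:
Position 1 (value 1): max_ending_here = 1, max_so_far = 1
Position 2 (value -5): max_ending_here = -4, max_so_far = 1
Position 3 (value 10): max_ending_here = 10, max_so_far = 10
Position 4 (value 3): max_ending_here = 13, max_so_far = 13
Position 5 (value 1): max_ending_here = 14, max_so_far = 14

Maximum subarray: [10, 3, 1]
Maximum sum: 14

The maximum subarray is [10, 3, 1] with sum 14. This subarray runs from index 3 to index 5.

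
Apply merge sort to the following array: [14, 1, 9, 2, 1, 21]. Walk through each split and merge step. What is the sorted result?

Merge sort trace:

Split: [14, 1, 9, 2, 1, 21] -> [14, 1, 9] and [2, 1, 21]
  Split: [14, 1, 9] -> [14] and [1, 9]
    Split: [1, 9] -> [1] and [9]
    Merge: [1] + [9] -> [1, 9]
  Merge: [14] + [1, 9] -> [1, 9, 14]
  Split: [2, 1, 21] -> [2] and [1, 21]
    Split: [1, 21] -> [1] and [21]
    Merge: [1] + [21] -> [1, 21]
  Merge: [2] + [1, 21] -> [1, 2, 21]
Merge: [1, 9, 14] + [1, 2, 21] -> [1, 1, 2, 9, 14, 21]

Final sorted array: [1, 1, 2, 9, 14, 21]

The merge sort proceeds by recursively splitting the array and merging sorted halves.
After all merges, the sorted array is [1, 1, 2, 9, 14, 21].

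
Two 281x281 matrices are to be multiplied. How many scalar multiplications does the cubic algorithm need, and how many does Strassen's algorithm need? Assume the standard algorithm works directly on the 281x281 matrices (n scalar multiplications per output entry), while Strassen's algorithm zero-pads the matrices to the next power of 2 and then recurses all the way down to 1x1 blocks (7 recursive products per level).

Matrix multiplication for 281x281 matrices:

Strassen's algorithm requires power-of-2 dimensions. Pad 281x281 to 512x512 (next power of 2).

Standard algorithm: 281^3 = 22188041 multiplications
Strassen's algorithm: 7^(log2(512)) = 7^9 = 40353607 multiplications
Difference: 22188041 - 40353607 = -18165566 (Strassen uses MORE here due to padding overhead — for small or just-over-power-of-2 n, padding can outweigh the per-level savings)

Standard: 22188041 multiplications (281^3). Strassen: 40353607 multiplications (7^9, after padding to 512x512). Strassen reduces 8 recursive multiplications to 7 at each level.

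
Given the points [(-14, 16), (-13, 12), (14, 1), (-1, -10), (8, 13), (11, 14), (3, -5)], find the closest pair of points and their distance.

Computing all pairwise distances among 7 points:

d((-14, 16), (-13, 12)) = 4.1231
d((-14, 16), (14, 1)) = 31.7648
d((-14, 16), (-1, -10)) = 29.0689
d((-14, 16), (8, 13)) = 22.2036
d((-14, 16), (11, 14)) = 25.0799
d((-14, 16), (3, -5)) = 27.0185
d((-13, 12), (14, 1)) = 29.1548
d((-13, 12), (-1, -10)) = 25.0599
d((-13, 12), (8, 13)) = 21.0238
d((-13, 12), (11, 14)) = 24.0832
d((-13, 12), (3, -5)) = 23.3452
d((14, 1), (-1, -10)) = 18.6011
d((14, 1), (8, 13)) = 13.4164
d((14, 1), (11, 14)) = 13.3417
d((14, 1), (3, -5)) = 12.53
d((-1, -10), (8, 13)) = 24.6982
d((-1, -10), (11, 14)) = 26.8328
d((-1, -10), (3, -5)) = 6.4031
d((8, 13), (11, 14)) = 3.1623 <-- minimum
d((8, 13), (3, -5)) = 18.6815
d((11, 14), (3, -5)) = 20.6155

Closest pair: (8, 13) and (11, 14) with distance 3.1623

The closest pair is (8, 13) and (11, 14) with Euclidean distance 3.1623. For 7 points, brute-force pairwise comparison is shown above. For large n, the divide-and-conquer algorithm (sort by x, recurse on halves, check the dividing strip) achieves O(n log n).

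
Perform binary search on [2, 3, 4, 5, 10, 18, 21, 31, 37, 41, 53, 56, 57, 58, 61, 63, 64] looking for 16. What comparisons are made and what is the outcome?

Binary search for 16 in [2, 3, 4, 5, 10, 18, 21, 31, 37, 41, 53, 56, 57, 58, 61, 63, 64]:

lo=0, hi=16, mid=8, arr[mid]=37 -> 37 > 16, search left half
lo=0, hi=7, mid=3, arr[mid]=5 -> 5 < 16, search right half
lo=4, hi=7, mid=5, arr[mid]=18 -> 18 > 16, search left half
lo=4, hi=4, mid=4, arr[mid]=10 -> 10 < 16, search right half
lo=5 > hi=4, target 16 not found

Binary search determines that 16 is not in the array after 4 comparisons. The search space was exhausted without finding the target.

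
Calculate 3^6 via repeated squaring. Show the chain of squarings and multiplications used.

Computing 3^6 by squaring (build up from 3^1; each line after the first costs one multiplication):

3^1 = 3
3^2 = (3^1)^2 = 3^2 = 9
3^3 = 3 * 3^2 = 3 * 9 = 27
3^6 = (3^3)^2 = 27^2 = 729

Result: 729
Multiplications needed: 3 (3 lines after 3^1)

3^6 = 729. Using exponentiation by squaring, this requires 3 multiplications. The key idea: if the exponent is even, square the half-power; if odd, multiply by the base once.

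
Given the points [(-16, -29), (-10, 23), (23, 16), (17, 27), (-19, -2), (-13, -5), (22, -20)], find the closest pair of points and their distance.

Computing all pairwise distances among 7 points:

d((-16, -29), (-10, 23)) = 52.345
d((-16, -29), (23, 16)) = 59.5483
d((-16, -29), (17, 27)) = 65.0
d((-16, -29), (-19, -2)) = 27.1662
d((-16, -29), (-13, -5)) = 24.1868
d((-16, -29), (22, -20)) = 39.0512
d((-10, 23), (23, 16)) = 33.7343
d((-10, 23), (17, 27)) = 27.2947
d((-10, 23), (-19, -2)) = 26.5707
d((-10, 23), (-13, -5)) = 28.1603
d((-10, 23), (22, -20)) = 53.6004
d((23, 16), (17, 27)) = 12.53
d((23, 16), (-19, -2)) = 45.6946
d((23, 16), (-13, -5)) = 41.6773
d((23, 16), (22, -20)) = 36.0139
d((17, 27), (-19, -2)) = 46.2277
d((17, 27), (-13, -5)) = 43.8634
d((17, 27), (22, -20)) = 47.2652
d((-19, -2), (-13, -5)) = 6.7082 <-- minimum
d((-19, -2), (22, -20)) = 44.7772
d((-13, -5), (22, -20)) = 38.0789

Closest pair: (-19, -2) and (-13, -5) with distance 6.7082

The closest pair is (-19, -2) and (-13, -5) with Euclidean distance 6.7082. For 7 points, brute-force pairwise comparison is shown above. For large n, the divide-and-conquer algorithm (sort by x, recurse on halves, check the dividing strip) achieves O(n log n).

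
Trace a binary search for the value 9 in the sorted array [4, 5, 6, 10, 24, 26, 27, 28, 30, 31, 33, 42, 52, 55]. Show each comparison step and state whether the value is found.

Binary search for 9 in [4, 5, 6, 10, 24, 26, 27, 28, 30, 31, 33, 42, 52, 55]:

lo=0, hi=13, mid=6, arr[mid]=27 -> 27 > 9, search left half
lo=0, hi=5, mid=2, arr[mid]=6 -> 6 < 9, search right half
lo=3, hi=5, mid=4, arr[mid]=24 -> 24 > 9, search left half
lo=3, hi=3, mid=3, arr[mid]=10 -> 10 > 9, search left half
lo=3 > hi=2, target 9 not found

Binary search determines that 9 is not in the array after 4 comparisons. The search space was exhausted without finding the target.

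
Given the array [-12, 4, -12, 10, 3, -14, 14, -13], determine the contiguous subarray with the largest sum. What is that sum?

Using Kadane's algorithm on [-12, 4, -12, 10, 3, -14, 14, -13]:

Scanning through the array:
Position 1 (value 4): max_ending_here = 4, max_so_far = 4
Position 2 (value -12): max_ending_here = -8, max_so_far = 4
Position 3 (value 10): max_ending_here = 10, max_so_far = 10
Position 4 (value 3): max_ending_here = 13, max_so_far = 13
Position 5 (value -14): max_ending_here = -1, max_so_far = 13
Position 6 (value 14): max_ending_here = 14, max_so_far = 14
Position 7 (value -13): max_ending_here = 1, max_so_far = 14

Maximum subarray: [14]
Maximum sum: 14

The maximum subarray is [14] with sum 14. This subarray runs from index 6 to index 6.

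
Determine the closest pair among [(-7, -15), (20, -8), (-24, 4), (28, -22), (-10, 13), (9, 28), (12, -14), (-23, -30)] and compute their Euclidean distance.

Computing all pairwise distances among 8 points:

d((-7, -15), (20, -8)) = 27.8927
d((-7, -15), (-24, 4)) = 25.4951
d((-7, -15), (28, -22)) = 35.6931
d((-7, -15), (-10, 13)) = 28.1603
d((-7, -15), (9, 28)) = 45.8803
d((-7, -15), (12, -14)) = 19.0263
d((-7, -15), (-23, -30)) = 21.9317
d((20, -8), (-24, 4)) = 45.607
d((20, -8), (28, -22)) = 16.1245
d((20, -8), (-10, 13)) = 36.6197
d((20, -8), (9, 28)) = 37.6431
d((20, -8), (12, -14)) = 10.0 <-- minimum
d((20, -8), (-23, -30)) = 48.3011
d((-24, 4), (28, -22)) = 58.1378
d((-24, 4), (-10, 13)) = 16.6433
d((-24, 4), (9, 28)) = 40.8044
d((-24, 4), (12, -14)) = 40.2492
d((-24, 4), (-23, -30)) = 34.0147
d((28, -22), (-10, 13)) = 51.6624
d((28, -22), (9, 28)) = 53.4883
d((28, -22), (12, -14)) = 17.8885
d((28, -22), (-23, -30)) = 51.6236
d((-10, 13), (9, 28)) = 24.2074
d((-10, 13), (12, -14)) = 34.8281
d((-10, 13), (-23, -30)) = 44.9222
d((9, 28), (12, -14)) = 42.107
d((9, 28), (-23, -30)) = 66.242
d((12, -14), (-23, -30)) = 38.4838

Closest pair: (20, -8) and (12, -14) with distance 10.0

The closest pair is (20, -8) and (12, -14) with Euclidean distance 10.0. For 8 points, brute-force pairwise comparison is shown above. For large n, the divide-and-conquer algorithm (sort by x, recurse on halves, check the dividing strip) achieves O(n log n).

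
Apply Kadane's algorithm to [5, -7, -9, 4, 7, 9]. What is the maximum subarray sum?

Using Kadane's algorithm on [5, -7, -9, 4, 7, 9]:

Scanning through the array:
Position 1 (value -7): max_ending_here = -2, max_so_far = 5
Position 2 (value -9): max_ending_here = -9, max_so_far = 5
Position 3 (value 4): max_ending_here = 4, max_so_far = 5
Position 4 (value 7): max_ending_here = 11, max_so_far = 11
Position 5 (value 9): max_ending_here = 20, max_so_far = 20

Maximum subarray: [4, 7, 9]
Maximum sum: 20

The maximum subarray is [4, 7, 9] with sum 20. This subarray runs from index 3 to index 5.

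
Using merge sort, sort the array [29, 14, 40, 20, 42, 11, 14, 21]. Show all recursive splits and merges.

Merge sort trace:

Split: [29, 14, 40, 20, 42, 11, 14, 21] -> [29, 14, 40, 20] and [42, 11, 14, 21]
  Split: [29, 14, 40, 20] -> [29, 14] and [40, 20]
    Split: [29, 14] -> [29] and [14]
    Merge: [29] + [14] -> [14, 29]
    Split: [40, 20] -> [40] and [20]
    Merge: [40] + [20] -> [20, 40]
  Merge: [14, 29] + [20, 40] -> [14, 20, 29, 40]
  Split: [42, 11, 14, 21] -> [42, 11] and [14, 21]
    Split: [42, 11] -> [42] and [11]
    Merge: [42] + [11] -> [11, 42]
    Split: [14, 21] -> [14] and [21]
    Merge: [14] + [21] -> [14, 21]
  Merge: [11, 42] + [14, 21] -> [11, 14, 21, 42]
Merge: [14, 20, 29, 40] + [11, 14, 21, 42] -> [11, 14, 14, 20, 21, 29, 40, 42]

Final sorted array: [11, 14, 14, 20, 21, 29, 40, 42]

The merge sort proceeds by recursively splitting the array and merging sorted halves.
After all merges, the sorted array is [11, 14, 14, 20, 21, 29, 40, 42].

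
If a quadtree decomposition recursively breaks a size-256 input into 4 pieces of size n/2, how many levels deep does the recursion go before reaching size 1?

For divide and conquer with division factor 2:

Problem sizes at each level:
Level 0: 256
Level 1: 128
Level 2: 64
Level 3: 32
Level 4: 16
Level 5: 8
Level 6: 4
Level 7: 2
Level 8: 1

The root is level 0 and the size-1 base case is level 8 (the tree spans levels 0 through 8, i.e. 9 levels counting the root), so the depth is the number of divisions: log_2(256) = 8

The recursion tree depth is log_2(256) = 8. At each level, the problem size is divided by 2, so it takes 8 divisions to reduce to a base case of size 1. The algorithm makes 4 recursive calls at each level.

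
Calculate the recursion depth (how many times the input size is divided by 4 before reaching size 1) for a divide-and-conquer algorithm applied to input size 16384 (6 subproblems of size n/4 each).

For divide and conquer with division factor 4:

Problem sizes at each level:
Level 0: 16384
Level 1: 4096
Level 2: 1024
Level 3: 256
Level 4: 64
Level 5: 16
Level 6: 4
Level 7: 1

The root is level 0 and the size-1 base case is level 7 (the tree spans levels 0 through 7, i.e. 8 levels counting the root), so the depth is the number of divisions: log_4(16384) = 7

The recursion tree depth is log_4(16384) = 7. At each level, the problem size is divided by 4, so it takes 7 divisions to reduce to a base case of size 1. The algorithm makes 6 recursive calls at each level.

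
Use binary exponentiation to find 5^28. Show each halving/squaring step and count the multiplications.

Computing 5^28 by squaring (build up from 5^1; each line after the first costs one multiplication):

5^1 = 5
5^2 = (5^1)^2 = 5^2 = 25
5^3 = 5 * 5^2 = 5 * 25 = 125
5^6 = (5^3)^2 = 125^2 = 15625
5^7 = 5 * 5^6 = 5 * 15625 = 78125
5^14 = (5^7)^2 = 78125^2 = 6103515625
5^28 = (5^14)^2 = 6103515625^2 = 37252902984619140625

Result: 37252902984619140625
Multiplications needed: 6 (6 lines after 5^1)

5^28 = 37252902984619140625. Using exponentiation by squaring, this requires 6 multiplications. The key idea: if the exponent is even, square the half-power; if odd, multiply by the base once.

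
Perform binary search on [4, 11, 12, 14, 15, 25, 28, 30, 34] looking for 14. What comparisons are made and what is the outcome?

Binary search for 14 in [4, 11, 12, 14, 15, 25, 28, 30, 34]:

lo=0, hi=8, mid=4, arr[mid]=15 -> 15 > 14, search left half
lo=0, hi=3, mid=1, arr[mid]=11 -> 11 < 14, search right half
lo=2, hi=3, mid=2, arr[mid]=12 -> 12 < 14, search right half
lo=3, hi=3, mid=3, arr[mid]=14 -> Found target at index 3!

Binary search finds 14 at index 3 after 4 comparisons. The search repeatedly halves the search space by comparing with the middle element.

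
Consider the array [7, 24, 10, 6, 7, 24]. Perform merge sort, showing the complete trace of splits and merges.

Merge sort trace:

Split: [7, 24, 10, 6, 7, 24] -> [7, 24, 10] and [6, 7, 24]
  Split: [7, 24, 10] -> [7] and [24, 10]
    Split: [24, 10] -> [24] and [10]
    Merge: [24] + [10] -> [10, 24]
  Merge: [7] + [10, 24] -> [7, 10, 24]
  Split: [6, 7, 24] -> [6] and [7, 24]
    Split: [7, 24] -> [7] and [24]
    Merge: [7] + [24] -> [7, 24]
  Merge: [6] + [7, 24] -> [6, 7, 24]
Merge: [7, 10, 24] + [6, 7, 24] -> [6, 7, 7, 10, 24, 24]

Final sorted array: [6, 7, 7, 10, 24, 24]

The merge sort proceeds by recursively splitting the array and merging sorted halves.
After all merges, the sorted array is [6, 7, 7, 10, 24, 24].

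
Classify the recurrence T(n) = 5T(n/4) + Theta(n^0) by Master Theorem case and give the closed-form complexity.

Master Theorem for T(n) = 5T(n/4) + O(n^0):

a = 5, b = 4, c = 0
log_b(a) = log_4(5) = 1.1610

Case 1: c = 0 < log_4(5) = 1.1610
T(n) = O(n^(log_4 5))

For T(n) = 5T(n/4) + O(n^0): log_4(5) = 1.1610. This is Case 1 of the Master Theorem (c < log_b(a), work dominated by leaves), giving O(n^(log_4 5)).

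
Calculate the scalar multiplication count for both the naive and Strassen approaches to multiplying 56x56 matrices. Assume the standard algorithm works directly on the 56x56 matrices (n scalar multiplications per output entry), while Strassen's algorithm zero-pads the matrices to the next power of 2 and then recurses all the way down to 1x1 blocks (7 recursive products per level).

Matrix multiplication for 56x56 matrices:

Strassen's algorithm requires power-of-2 dimensions. Pad 56x56 to 64x64 (next power of 2).

Standard algorithm: 56^3 = 175616 multiplications
Strassen's algorithm: 7^(log2(64)) = 7^6 = 117649 multiplications
Savings: 175616 - 117649 = 57967 multiplications

Standard: 175616 multiplications (56^3). Strassen: 117649 multiplications (7^6, after padding to 64x64). Strassen reduces 8 recursive multiplications to 7 at each level.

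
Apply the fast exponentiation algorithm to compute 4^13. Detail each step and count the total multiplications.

Computing 4^13 by squaring (build up from 4^1; each line after the first costs one multiplication):

4^1 = 4
4^2 = (4^1)^2 = 4^2 = 16
4^3 = 4 * 4^2 = 4 * 16 = 64
4^6 = (4^3)^2 = 64^2 = 4096
4^12 = (4^6)^2 = 4096^2 = 16777216
4^13 = 4 * 4^12 = 4 * 16777216 = 67108864

Result: 67108864
Multiplications needed: 5 (5 lines after 4^1)

4^13 = 67108864. Using exponentiation by squaring, this requires 5 multiplications. The key idea: if the exponent is even, square the half-power; if odd, multiply by the base once.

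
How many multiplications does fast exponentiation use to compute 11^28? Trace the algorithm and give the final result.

Computing 11^28 by squaring (build up from 11^1; each line after the first costs one multiplication):

11^1 = 11
11^2 = (11^1)^2 = 11^2 = 121
11^3 = 11 * 11^2 = 11 * 121 = 1331
11^6 = (11^3)^2 = 1331^2 = 1771561
11^7 = 11 * 11^6 = 11 * 1771561 = 19487171
11^14 = (11^7)^2 = 19487171^2 = 379749833583241
11^28 = (11^14)^2 = 379749833583241^2 = 144209936106499234037676064081

Result: 144209936106499234037676064081
Multiplications needed: 6 (6 lines after 11^1)

11^28 = 144209936106499234037676064081. Using exponentiation by squaring, this requires 6 multiplications. The key idea: if the exponent is even, square the half-power; if odd, multiply by the base once.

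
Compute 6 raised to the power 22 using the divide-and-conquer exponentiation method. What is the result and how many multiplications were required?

Computing 6^22 by squaring (build up from 6^1; each line after the first costs one multiplication):

6^1 = 6
6^2 = (6^1)^2 = 6^2 = 36
6^4 = (6^2)^2 = 36^2 = 1296
6^5 = 6 * 6^4 = 6 * 1296 = 7776
6^10 = (6^5)^2 = 7776^2 = 60466176
6^11 = 6 * 6^10 = 6 * 60466176 = 362797056
6^22 = (6^11)^2 = 362797056^2 = 131621703842267136

Result: 131621703842267136
Multiplications needed: 6 (6 lines after 6^1)

6^22 = 131621703842267136. Using exponentiation by squaring, this requires 6 multiplications. The key idea: if the exponent is even, square the half-power; if odd, multiply by the base once.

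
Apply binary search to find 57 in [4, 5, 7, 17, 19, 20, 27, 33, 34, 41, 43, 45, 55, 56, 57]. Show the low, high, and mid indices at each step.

Binary search for 57 in [4, 5, 7, 17, 19, 20, 27, 33, 34, 41, 43, 45, 55, 56, 57]:

lo=0, hi=14, mid=7, arr[mid]=33 -> 33 < 57, search right half
lo=8, hi=14, mid=11, arr[mid]=45 -> 45 < 57, search right half
lo=12, hi=14, mid=13, arr[mid]=56 -> 56 < 57, search right half
lo=14, hi=14, mid=14, arr[mid]=57 -> Found target at index 14!

Binary search finds 57 at index 14 after 4 comparisons. The search repeatedly halves the search space by comparing with the middle element.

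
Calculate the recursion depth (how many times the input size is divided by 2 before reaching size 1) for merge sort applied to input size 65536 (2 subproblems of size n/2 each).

For divide and conquer with division factor 2:

Problem sizes at each level:
Level 0: 65536
Level 1: 32768
Level 2: 16384
Level 3: 8192
Level 4: 4096
Level 5: 2048
Level 6: 1024
Level 7: 512
Level 8: 256
Level 9: 128
Level 10: 64
Level 11: 32
Level 12: 16
Level 13: 8
Level 14: 4
Level 15: 2
Level 16: 1

The root is level 0 and the size-1 base case is level 16 (the tree spans levels 0 through 16, i.e. 17 levels counting the root), so the depth is the number of divisions: log_2(65536) = 16

The recursion tree depth is log_2(65536) = 16. At each level, the problem size is divided by 2, so it takes 16 divisions to reduce to a base case of size 1. The algorithm makes 2 recursive calls at each level.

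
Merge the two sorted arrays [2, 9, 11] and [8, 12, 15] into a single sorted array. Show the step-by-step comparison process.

Merging process:

Compare 2 vs 8: take 2 from left. Merged: [2]
Compare 9 vs 8: take 8 from right. Merged: [2, 8]
Compare 9 vs 12: take 9 from left. Merged: [2, 8, 9]
Compare 11 vs 12: take 11 from left. Merged: [2, 8, 9, 11]
Append remaining from right: [12, 15]. Merged: [2, 8, 9, 11, 12, 15]

Final merged array: [2, 8, 9, 11, 12, 15]
Total comparisons: 4

The merged array is [2, 8, 9, 11, 12, 15], requiring 4 comparisons. The merge step runs in O(n) time where n is the total number of elements.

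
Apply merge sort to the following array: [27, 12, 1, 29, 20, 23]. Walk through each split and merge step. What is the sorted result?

Merge sort trace:

Split: [27, 12, 1, 29, 20, 23] -> [27, 12, 1] and [29, 20, 23]
  Split: [27, 12, 1] -> [27] and [12, 1]
    Split: [12, 1] -> [12] and [1]
    Merge: [12] + [1] -> [1, 12]
  Merge: [27] + [1, 12] -> [1, 12, 27]
  Split: [29, 20, 23] -> [29] and [20, 23]
    Split: [20, 23] -> [20] and [23]
    Merge: [20] + [23] -> [20, 23]
  Merge: [29] + [20, 23] -> [20, 23, 29]
Merge: [1, 12, 27] + [20, 23, 29] -> [1, 12, 20, 23, 27, 29]

Final sorted array: [1, 12, 20, 23, 27, 29]

The merge sort proceeds by recursively splitting the array and merging sorted halves.
After all merges, the sorted array is [1, 12, 20, 23, 27, 29].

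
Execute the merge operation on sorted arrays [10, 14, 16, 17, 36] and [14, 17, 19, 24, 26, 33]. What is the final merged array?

Merging process:

Compare 10 vs 14: take 10 from left. Merged: [10]
Compare 14 vs 14: take 14 from left. Merged: [10, 14]
Compare 16 vs 14: take 14 from right. Merged: [10, 14, 14]
Compare 16 vs 17: take 16 from left. Merged: [10, 14, 14, 16]
Compare 17 vs 17: take 17 from left. Merged: [10, 14, 14, 16, 17]
Compare 36 vs 17: take 17 from right. Merged: [10, 14, 14, 16, 17, 17]
Compare 36 vs 19: take 19 from right. Merged: [10, 14, 14, 16, 17, 17, 19]
Compare 36 vs 24: take 24 from right. Merged: [10, 14, 14, 16, 17, 17, 19, 24]
Compare 36 vs 26: take 26 from right. Merged: [10, 14, 14, 16, 17, 17, 19, 24, 26]
Compare 36 vs 33: take 33 from right. Merged: [10, 14, 14, 16, 17, 17, 19, 24, 26, 33]
Append remaining from left: [36]. Merged: [10, 14, 14, 16, 17, 17, 19, 24, 26, 33, 36]

Final merged array: [10, 14, 14, 16, 17, 17, 19, 24, 26, 33, 36]
Total comparisons: 10

The merged array is [10, 14, 14, 16, 17, 17, 19, 24, 26, 33, 36], requiring 10 comparisons. The merge step runs in O(n) time where n is the total number of elements.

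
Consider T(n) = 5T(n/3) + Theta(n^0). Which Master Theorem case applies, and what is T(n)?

Master Theorem for T(n) = 5T(n/3) + O(n^0):

a = 5, b = 3, c = 0
log_b(a) = log_3(5) = 1.4650

Case 1: c = 0 < log_3(5) = 1.4650
T(n) = O(n^(log_3 5))

For T(n) = 5T(n/3) + O(n^0): log_3(5) = 1.4650. This is Case 1 of the Master Theorem (c < log_b(a), work dominated by leaves), giving O(n^(log_3 5)).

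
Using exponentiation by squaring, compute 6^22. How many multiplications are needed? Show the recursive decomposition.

Computing 6^22 by squaring (build up from 6^1; each line after the first costs one multiplication):

6^1 = 6
6^2 = (6^1)^2 = 6^2 = 36
6^4 = (6^2)^2 = 36^2 = 1296
6^5 = 6 * 6^4 = 6 * 1296 = 7776
6^10 = (6^5)^2 = 7776^2 = 60466176
6^11 = 6 * 6^10 = 6 * 60466176 = 362797056
6^22 = (6^11)^2 = 362797056^2 = 131621703842267136

Result: 131621703842267136
Multiplications needed: 6 (6 lines after 6^1)

6^22 = 131621703842267136. Using exponentiation by squaring, this requires 6 multiplications. The key idea: if the exponent is even, square the half-power; if odd, multiply by the base once.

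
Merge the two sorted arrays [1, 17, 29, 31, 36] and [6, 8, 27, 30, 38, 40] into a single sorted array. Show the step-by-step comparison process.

Merging process:

Compare 1 vs 6: take 1 from left. Merged: [1]
Compare 17 vs 6: take 6 from right. Merged: [1, 6]
Compare 17 vs 8: take 8 from right. Merged: [1, 6, 8]
Compare 17 vs 27: take 17 from left. Merged: [1, 6, 8, 17]
Compare 29 vs 27: take 27 from right. Merged: [1, 6, 8, 17, 27]
Compare 29 vs 30: take 29 from left. Merged: [1, 6, 8, 17, 27, 29]
Compare 31 vs 30: take 30 from right. Merged: [1, 6, 8, 17, 27, 29, 30]
Compare 31 vs 38: take 31 from left. Merged: [1, 6, 8, 17, 27, 29, 30, 31]
Compare 36 vs 38: take 36 from left. Merged: [1, 6, 8, 17, 27, 29, 30, 31, 36]
Append remaining from right: [38, 40]. Merged: [1, 6, 8, 17, 27, 29, 30, 31, 36, 38, 40]

Final merged array: [1, 6, 8, 17, 27, 29, 30, 31, 36, 38, 40]
Total comparisons: 9

The merged array is [1, 6, 8, 17, 27, 29, 30, 31, 36, 38, 40], requiring 9 comparisons. The merge step runs in O(n) time where n is the total number of elements.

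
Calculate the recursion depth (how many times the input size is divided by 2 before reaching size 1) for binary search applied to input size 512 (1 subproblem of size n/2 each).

For divide and conquer with division factor 2:

Problem sizes at each level:
Level 0: 512
Level 1: 256
Level 2: 128
Level 3: 64
Level 4: 32
Level 5: 16
Level 6: 8
Level 7: 4
Level 8: 2
Level 9: 1

The root is level 0 and the size-1 base case is level 9 (the tree spans levels 0 through 9, i.e. 10 levels counting the root), so the depth is the number of divisions: log_2(512) = 9

The recursion tree depth is log_2(512) = 9. At each level, the problem size is divided by 2, so it takes 9 divisions to reduce to a base case of size 1. The algorithm makes 1 recursive call at each level.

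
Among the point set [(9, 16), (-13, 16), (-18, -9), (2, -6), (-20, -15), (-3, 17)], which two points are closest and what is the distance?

Computing all pairwise distances among 6 points:

d((9, 16), (-13, 16)) = 22.0
d((9, 16), (-18, -9)) = 36.7967
d((9, 16), (2, -6)) = 23.0868
d((9, 16), (-20, -15)) = 42.45
d((9, 16), (-3, 17)) = 12.0416
d((-13, 16), (-18, -9)) = 25.4951
d((-13, 16), (2, -6)) = 26.6271
d((-13, 16), (-20, -15)) = 31.7805
d((-13, 16), (-3, 17)) = 10.0499
d((-18, -9), (2, -6)) = 20.2237
d((-18, -9), (-20, -15)) = 6.3246 <-- minimum
d((-18, -9), (-3, 17)) = 30.0167
d((2, -6), (-20, -15)) = 23.7697
d((2, -6), (-3, 17)) = 23.5372
d((-20, -15), (-3, 17)) = 36.2353

Closest pair: (-18, -9) and (-20, -15) with distance 6.3246

The closest pair is (-18, -9) and (-20, -15) with Euclidean distance 6.3246. For 6 points, brute-force pairwise comparison is shown above. For large n, the divide-and-conquer algorithm (sort by x, recurse on halves, check the dividing strip) achieves O(n log n).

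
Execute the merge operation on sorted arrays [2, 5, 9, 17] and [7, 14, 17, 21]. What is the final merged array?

Merging process:

Compare 2 vs 7: take 2 from left. Merged: [2]
Compare 5 vs 7: take 5 from left. Merged: [2, 5]
Compare 9 vs 7: take 7 from right. Merged: [2, 5, 7]
Compare 9 vs 14: take 9 from left. Merged: [2, 5, 7, 9]
Compare 17 vs 14: take 14 from right. Merged: [2, 5, 7, 9, 14]
Compare 17 vs 17: take 17 from left. Merged: [2, 5, 7, 9, 14, 17]
Append remaining from right: [17, 21]. Merged: [2, 5, 7, 9, 14, 17, 17, 21]

Final merged array: [2, 5, 7, 9, 14, 17, 17, 21]
Total comparisons: 6

The merged array is [2, 5, 7, 9, 14, 17, 17, 21], requiring 6 comparisons. The merge step runs in O(n) time where n is the total number of elements.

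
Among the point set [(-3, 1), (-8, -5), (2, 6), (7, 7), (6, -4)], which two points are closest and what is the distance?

Computing all pairwise distances among 5 points:

d((-3, 1), (-8, -5)) = 7.8102
d((-3, 1), (2, 6)) = 7.0711
d((-3, 1), (7, 7)) = 11.6619
d((-3, 1), (6, -4)) = 10.2956
d((-8, -5), (2, 6)) = 14.8661
d((-8, -5), (7, 7)) = 19.2094
d((-8, -5), (6, -4)) = 14.0357
d((2, 6), (7, 7)) = 5.099 <-- minimum
d((2, 6), (6, -4)) = 10.7703
d((7, 7), (6, -4)) = 11.0454

Closest pair: (2, 6) and (7, 7) with distance 5.099

The closest pair is (2, 6) and (7, 7) with Euclidean distance 5.099. For 5 points, brute-force pairwise comparison is shown above. For large n, the divide-and-conquer algorithm (sort by x, recurse on halves, check the dividing strip) achieves O(n log n).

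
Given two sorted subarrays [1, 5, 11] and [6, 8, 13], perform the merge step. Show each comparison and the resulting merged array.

Merging process:

Compare 1 vs 6: take 1 from left. Merged: [1]
Compare 5 vs 6: take 5 from left. Merged: [1, 5]
Compare 11 vs 6: take 6 from right. Merged: [1, 5, 6]
Compare 11 vs 8: take 8 from right. Merged: [1, 5, 6, 8]
Compare 11 vs 13: take 11 from left. Merged: [1, 5, 6, 8, 11]
Append remaining from right: [13]. Merged: [1, 5, 6, 8, 11, 13]

Final merged array: [1, 5, 6, 8, 11, 13]
Total comparisons: 5

The merged array is [1, 5, 6, 8, 11, 13], requiring 5 comparisons. The merge step runs in O(n) time where n is the total number of elements.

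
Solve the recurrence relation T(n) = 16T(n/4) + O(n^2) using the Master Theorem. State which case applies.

Master Theorem for T(n) = 16T(n/4) + O(n^2):

a = 16, b = 4, c = 2
log_b(a) = log_4(16) = 2.0000

Case 2: c = 2 = log_4(16) = 2.0000
T(n) = O(n^2 log n) = O(n^2 log n)

For T(n) = 16T(n/4) + O(n^2): log_4(16) = 2.0000. This is Case 2 of the Master Theorem (c = log_b(a), equal work at all levels), giving O(n^2 log n).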